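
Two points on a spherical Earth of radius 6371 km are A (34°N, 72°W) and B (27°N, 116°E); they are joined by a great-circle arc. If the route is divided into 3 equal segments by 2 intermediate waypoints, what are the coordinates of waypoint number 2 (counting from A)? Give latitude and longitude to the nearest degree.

≈ (66°N, 128°E)

Write both endpoints as unit vectors p₁, p₂ with components (cos φ cos λ, cos φ sin λ, sin φ).
The central angle between the endpoints is δ = arccos(p₁·p₂) ≈ 2.069 rad (118.5°).
Interpolate at f = 2/3 with slerp weights a = sin((1−f)δ)/sin δ ≈ 0.724, b = sin(fδ)/sin δ ≈ 1.117.
p = a·p₁ + b·p₂ ≈ (-0.251, 0.324, 0.912); φ = arcsin(p_z) ≈ 65.81°, λ = atan2(p_y, p_x) ≈ 127.77°.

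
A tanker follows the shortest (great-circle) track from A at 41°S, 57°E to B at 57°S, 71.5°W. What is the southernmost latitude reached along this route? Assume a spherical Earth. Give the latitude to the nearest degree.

≈ 70°S

The great circle lies in the plane with unit normal n̂ = (p₁ × p₂)/|p₁ × p₂|.
Here n̂_z ≈ -0.337; the vertex latitude is φ_max = arccos|n̂_z| ≈ 70.3°.
Check via Clairaut: cos φ_max = |cos φ₁| · sin C = cos(41.0°)·sin(153.5°) ≈ 0.337, again giving ≈ 70.3°.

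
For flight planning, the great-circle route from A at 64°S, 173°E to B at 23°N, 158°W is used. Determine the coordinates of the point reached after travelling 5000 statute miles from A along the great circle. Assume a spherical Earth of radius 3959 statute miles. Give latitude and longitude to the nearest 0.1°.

≈ 5.8°N, 161.7°W

Convert each endpoint to a unit vector on the sphere (x = cos φ cos λ, y = cos φ sin λ, z = sin φ).
The central angle between the endpoints is δ = arccos(p₁·p₂) ≈ 1.569 rad (89.9°). The total great-circle distance is δ·R ≈ 1.569 × 3959 ≈ 6212 mi, so the target fraction is f = 5000/6212 ≈ 0.805.
Interpolate at f ≈ 0.805 with slerp weights a = sin((1−f)δ)/sin δ ≈ 0.301, b = sin(fδ)/sin δ ≈ 0.953.
p = a·p₁ + b·p₂ ≈ (-0.944, -0.313, 0.102); φ = arcsin(p_z) ≈ 5.83°, λ = atan2(p_y, p_x) ≈ -161.69°.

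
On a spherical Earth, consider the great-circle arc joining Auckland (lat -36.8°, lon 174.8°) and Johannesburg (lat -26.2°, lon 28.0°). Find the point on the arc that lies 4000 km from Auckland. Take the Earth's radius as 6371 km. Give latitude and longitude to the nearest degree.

Convert each endpoint to a unit vector on the sphere (x = cos φ cos λ, y = cos φ sin λ, z = sin φ).
The central angle between the endpoints is δ = arccos(p₁·p₂) ≈ 1.914 rad (109.7°). The total great-circle distance is δ·R ≈ 1.914 × 6371 ≈ 12195 km, so the target fraction is f = 4000/12195 ≈ 0.328.
Interpolate at f ≈ 0.328 with slerp weights a = sin((1−f)δ)/sin δ ≈ 1.019, b = sin(fδ)/sin δ ≈ 0.624.
p = a·p₁ + b·p₂ ≈ (-0.319, 0.337, -0.886); φ = arcsin(p_z) ≈ -62.38°, λ = atan2(p_y, p_x) ≈ 133.42°.

≈ lat -62°, lon 133°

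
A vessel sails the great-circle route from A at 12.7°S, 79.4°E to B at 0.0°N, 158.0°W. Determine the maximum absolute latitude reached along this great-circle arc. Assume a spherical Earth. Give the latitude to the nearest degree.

The great circle lies in the plane with unit normal n̂ = (p₁ × p₂)/|p₁ × p₂|.
Here n̂_z ≈ +0.966; the vertex latitude is φ_max = arccos|n̂_z| ≈ 15.0°.
Check via Clairaut: cos φ_max = |cos φ₁| · sin C = cos(12.7°)·sin(98.0°) ≈ 0.966, again giving ≈ 15.0°.

≈ 15°S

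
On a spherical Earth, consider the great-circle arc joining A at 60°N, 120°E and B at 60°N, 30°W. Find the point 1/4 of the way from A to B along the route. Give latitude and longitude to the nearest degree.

≈ 73°N, 105°E

Convert each endpoint to a unit vector on the sphere (x = cos φ cos λ, y = cos φ sin λ, z = sin φ).
The central angle between the endpoints is δ = arccos(p₁·p₂) ≈ 1.008 rad (57.8°).
Interpolate at f = 1/4 with slerp weights a = sin((1−f)δ)/sin δ ≈ 0.811, b = sin(fδ)/sin δ ≈ 0.295.
p = a·p₁ + b·p₂ ≈ (-0.075, 0.278, 0.958); φ = arcsin(p_z) ≈ 73.29°, λ = atan2(p_y, p_x) ≈ 105.15°.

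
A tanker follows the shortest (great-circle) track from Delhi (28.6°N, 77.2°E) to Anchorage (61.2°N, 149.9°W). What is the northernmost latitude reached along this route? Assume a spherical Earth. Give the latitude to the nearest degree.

≈ 72°N

The great circle lies in the plane with unit normal n̂ = (p₁ × p₂)/|p₁ × p₂|.
Here n̂_z ≈ +0.313; the vertex latitude is φ_max = arccos|n̂_z| ≈ 71.8°.
Check via Clairaut: cos φ_max = |cos φ₁| · sin C = cos(28.6°)·sin(20.9°) ≈ 0.313, again giving ≈ 71.8°.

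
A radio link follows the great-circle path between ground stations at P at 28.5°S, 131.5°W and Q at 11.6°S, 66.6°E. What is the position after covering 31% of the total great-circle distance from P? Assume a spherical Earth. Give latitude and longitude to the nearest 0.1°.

The haversine formula gives a central angle δ ≈ 2.378 rad (136.2°) between the endpoints.
Interpolate at f = 0.31 with slerp weights a = sin((1−f)δ)/sin δ ≈ 1.442, b = sin(fδ)/sin δ ≈ 0.972.
p = a·p₁ + b·p₂ ≈ (-0.462, -0.076, -0.884); φ = arcsin(p_z) ≈ -62.10°, λ = atan2(p_y, p_x) ≈ -170.70°.

≈ 62.1°S, 170.7°W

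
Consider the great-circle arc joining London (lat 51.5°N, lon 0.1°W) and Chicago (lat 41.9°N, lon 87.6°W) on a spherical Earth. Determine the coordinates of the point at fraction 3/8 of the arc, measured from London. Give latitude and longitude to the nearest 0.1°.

Write both endpoints as unit vectors p₁, p₂ with components (cos φ cos λ, cos φ sin λ, sin φ).
The central angle between the endpoints is δ = arccos(p₁·p₂) ≈ 0.997 rad (57.1°).
Interpolate at f = 3/8 with slerp weights a = sin((1−f)δ)/sin δ ≈ 0.695, b = sin(fδ)/sin δ ≈ 0.435.
p = a·p₁ + b·p₂ ≈ (0.446, -0.324, 0.834); φ = arcsin(p_z) ≈ 56.53°, λ = atan2(p_y, p_x) ≈ -36.00°.

≈ lat 56.5°N, lon 36.0°W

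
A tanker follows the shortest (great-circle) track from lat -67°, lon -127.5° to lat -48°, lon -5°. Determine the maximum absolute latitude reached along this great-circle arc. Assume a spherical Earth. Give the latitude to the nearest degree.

The great circle lies in the plane with unit normal n̂ = (p₁ × p₂)/|p₁ × p₂|.
Here n̂_z ≈ +0.263; the vertex latitude is φ_max = arccos|n̂_z| ≈ 74.8°.

≈ -75°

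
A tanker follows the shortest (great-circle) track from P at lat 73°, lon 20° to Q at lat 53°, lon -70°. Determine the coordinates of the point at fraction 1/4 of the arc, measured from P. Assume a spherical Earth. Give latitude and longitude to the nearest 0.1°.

Convert each endpoint to a unit vector on the sphere (x = cos φ cos λ, y = cos φ sin λ, z = sin φ).
The central angle between the endpoints is δ = arccos(p₁·p₂) ≈ 0.702 rad (40.2°).
Interpolate at f = 1/4 with slerp weights a = sin((1−f)δ)/sin δ ≈ 0.778, b = sin(fδ)/sin δ ≈ 0.270.
p = a·p₁ + b·p₂ ≈ (0.269, -0.075, 0.960); φ = arcsin(p_z) ≈ 73.76°, λ = atan2(p_y, p_x) ≈ -15.57°.

≈ lat 73.8°, lon -15.6°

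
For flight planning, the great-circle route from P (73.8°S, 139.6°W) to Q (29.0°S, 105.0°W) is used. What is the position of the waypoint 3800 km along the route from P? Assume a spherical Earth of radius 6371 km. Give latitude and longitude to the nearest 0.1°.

≈ (42.7°S, 109.0°W)

Convert each endpoint to a unit vector on the sphere (x = cos φ cos λ, y = cos φ sin λ, z = sin φ).
The central angle between the endpoints is δ = arccos(p₁·p₂) ≈ 0.841 rad (48.2°). The total great-circle distance is δ·R ≈ 0.841 × 6371 ≈ 5361 km, so the target fraction is f = 3800/5361 ≈ 0.709.
Interpolate at f ≈ 0.709 with slerp weights a = sin((1−f)δ)/sin δ ≈ 0.325, b = sin(fδ)/sin δ ≈ 0.753.
p = a·p₁ + b·p₂ ≈ (-0.240, -0.695, -0.678); φ = arcsin(p_z) ≈ -42.66°, λ = atan2(p_y, p_x) ≈ -109.02°.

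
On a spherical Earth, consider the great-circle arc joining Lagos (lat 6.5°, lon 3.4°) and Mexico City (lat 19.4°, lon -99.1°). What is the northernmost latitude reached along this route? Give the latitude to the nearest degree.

The great circle lies in the plane with unit normal n̂ = (p₁ × p₂)/|p₁ × p₂|.
Here n̂_z ≈ -0.928; the vertex latitude is φ_max = arccos|n̂_z| ≈ 21.9°.

≈ 22°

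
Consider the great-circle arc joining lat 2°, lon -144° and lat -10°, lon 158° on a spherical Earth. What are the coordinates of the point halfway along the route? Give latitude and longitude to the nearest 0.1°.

≈ lat -4.6°, lon -172.8°

Convert each endpoint to a unit vector on the sphere (x = cos φ cos λ, y = cos φ sin λ, z = sin φ).
The central angle between the endpoints is δ = arccos(p₁·p₂) ≈ 1.029 rad (59.0°).
Interpolate at f = 1/2 with slerp weights a = sin((1−f)δ)/sin δ ≈ 0.574, b = sin(fδ)/sin δ ≈ 0.574.
p = a·p₁ + b·p₂ ≈ (-0.989, -0.126, -0.080); φ = arcsin(p_z) ≈ -4.57°, λ = atan2(p_y, p_x) ≈ -172.77°.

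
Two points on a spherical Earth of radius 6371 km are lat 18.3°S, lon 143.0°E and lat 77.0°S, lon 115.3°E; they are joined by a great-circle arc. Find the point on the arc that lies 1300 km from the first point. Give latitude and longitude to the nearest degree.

From cos δ = sin φ₁ sin φ₂ + cos φ₁ cos φ₂ cos Δλ, the central angle is δ ≈ 1.053 rad (60.3°). The total great-circle distance is δ·R ≈ 1.053 × 6371 ≈ 6708 km, so the target fraction is f = 1300/6708 ≈ 0.194.
Interpolate at f ≈ 0.194 with slerp weights a = sin((1−f)δ)/sin δ ≈ 0.864, b = sin(fδ)/sin δ ≈ 0.233.
p = a·p₁ + b·p₂ ≈ (-0.677, 0.541, -0.498); φ = arcsin(p_z) ≈ -29.90°, λ = atan2(p_y, p_x) ≈ 141.39°.

≈ lat 30°S, lon 141°E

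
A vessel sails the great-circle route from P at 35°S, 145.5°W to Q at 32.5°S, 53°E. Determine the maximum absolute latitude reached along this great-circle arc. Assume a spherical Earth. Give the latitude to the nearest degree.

≈ 76°S

The great circle lies in the plane with unit normal n̂ = (p₁ × p₂)/|p₁ × p₂|.
Here n̂_z ≈ -0.234; the vertex latitude is φ_max = arccos|n̂_z| ≈ 76.5°.
Check via Clairaut: cos φ_max = |cos φ₁| · sin C = cos(35.0°)·sin(163.4°) ≈ 0.234, again giving ≈ 76.5°.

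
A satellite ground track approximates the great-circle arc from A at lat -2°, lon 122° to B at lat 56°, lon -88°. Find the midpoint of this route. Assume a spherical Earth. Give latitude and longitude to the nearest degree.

≈ lat 54°, lon 150°

The haversine formula gives a central angle δ ≈ 2.109 rad (120.9°) between the endpoints.
Interpolate at f = 1/2 with slerp weights a = sin((1−f)δ)/sin δ ≈ 1.013, b = sin(fδ)/sin δ ≈ 1.013.
p = a·p₁ + b·p₂ ≈ (-0.517, 0.292, 0.805); φ = arcsin(p_z) ≈ 53.57°, λ = atan2(p_y, p_x) ≈ 150.49°.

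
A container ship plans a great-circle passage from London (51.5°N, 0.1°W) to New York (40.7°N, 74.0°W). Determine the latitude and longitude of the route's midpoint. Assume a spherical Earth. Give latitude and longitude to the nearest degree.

≈ (52°N, 41°W)

The haversine formula gives a central angle δ ≈ 0.875 rad (50.1°) between the endpoints.
Interpolate at f = 1/2 with slerp weights a = sin((1−f)δ)/sin δ ≈ 0.552, b = sin(fδ)/sin δ ≈ 0.552.
p = a·p₁ + b·p₂ ≈ (0.459, -0.403, 0.792); φ = arcsin(p_z) ≈ 52.36°, λ = atan2(p_y, p_x) ≈ -41.28°.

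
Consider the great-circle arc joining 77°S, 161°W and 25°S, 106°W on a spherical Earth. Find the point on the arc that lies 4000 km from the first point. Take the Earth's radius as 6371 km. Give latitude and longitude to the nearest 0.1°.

Write both endpoints as unit vectors p₁, p₂ with components (cos φ cos λ, cos φ sin λ, sin φ).
The central angle between the endpoints is δ = arccos(p₁·p₂) ≈ 1.014 rad (58.1°). The total great-circle distance is δ·R ≈ 1.014 × 6371 ≈ 6458 km, so the target fraction is f = 4000/6458 ≈ 0.619.
Interpolate at f ≈ 0.619 with slerp weights a = sin((1−f)δ)/sin δ ≈ 0.443, b = sin(fδ)/sin δ ≈ 0.692.
p = a·p₁ + b·p₂ ≈ (-0.267, -0.635, -0.725); φ = arcsin(p_z) ≈ -46.43°, λ = atan2(p_y, p_x) ≈ -112.81°.

≈ 46.4°S, 112.8°W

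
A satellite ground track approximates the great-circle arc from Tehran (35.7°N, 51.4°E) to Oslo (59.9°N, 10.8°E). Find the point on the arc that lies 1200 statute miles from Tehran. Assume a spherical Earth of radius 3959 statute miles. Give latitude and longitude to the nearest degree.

Write both endpoints as unit vectors p₁, p₂ with components (cos φ cos λ, cos φ sin λ, sin φ).
The central angle between the endpoints is δ = arccos(p₁·p₂) ≈ 0.620 rad (35.5°). The total great-circle distance is δ·R ≈ 0.620 × 3959 ≈ 2453 mi, so the target fraction is f = 1200/2453 ≈ 0.489.
Interpolate at f ≈ 0.489 with slerp weights a = sin((1−f)δ)/sin δ ≈ 0.536, b = sin(fδ)/sin δ ≈ 0.514.
p = a·p₁ + b·p₂ ≈ (0.525, 0.388, 0.757); φ = arcsin(p_z) ≈ 49.24°, λ = atan2(p_y, p_x) ≈ 36.51°.

≈ 49°N, 37°E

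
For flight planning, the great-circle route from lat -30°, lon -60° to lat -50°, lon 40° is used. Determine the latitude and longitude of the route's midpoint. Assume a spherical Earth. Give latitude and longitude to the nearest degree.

≈ lat -52°, lon -20°

Write both endpoints as unit vectors p₁, p₂ with components (cos φ cos λ, cos φ sin λ, sin φ).
The central angle between the endpoints is δ = arccos(p₁·p₂) ≈ 1.280 rad (73.4°).
Interpolate at f = 1/2 with slerp weights a = sin((1−f)δ)/sin δ ≈ 0.623, b = sin(fδ)/sin δ ≈ 0.623.
p = a·p₁ + b·p₂ ≈ (0.577, -0.210, -0.789); φ = arcsin(p_z) ≈ -52.12°, λ = atan2(p_y, p_x) ≈ -20.00°.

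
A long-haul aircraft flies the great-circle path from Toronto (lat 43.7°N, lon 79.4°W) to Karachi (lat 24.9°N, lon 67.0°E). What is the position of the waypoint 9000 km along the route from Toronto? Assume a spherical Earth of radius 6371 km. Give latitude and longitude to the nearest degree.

≈ lat 46°N, lon 53°E

The haversine formula gives a central angle δ ≈ 1.829 rad (104.8°) between the endpoints. The total great-circle distance is δ·R ≈ 1.829 × 6371 ≈ 11652 km, so the target fraction is f = 9000/11652 ≈ 0.772.
Interpolate at f ≈ 0.772 with slerp weights a = sin((1−f)δ)/sin δ ≈ 0.418, b = sin(fδ)/sin δ ≈ 1.021.
p = a·p₁ + b·p₂ ≈ (0.418, 0.556, 0.719); φ = arcsin(p_z) ≈ 45.97°, λ = atan2(p_y, p_x) ≈ 53.07°.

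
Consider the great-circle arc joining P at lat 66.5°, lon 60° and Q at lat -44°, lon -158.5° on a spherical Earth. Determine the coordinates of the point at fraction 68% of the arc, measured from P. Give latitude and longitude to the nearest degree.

≈ lat 0°, lon 180°

Write both endpoints as unit vectors p₁, p₂ with components (cos φ cos λ, cos φ sin λ, sin φ).
The central angle between the endpoints is δ = arccos(p₁·p₂) ≈ 2.609 rad (149.5°).
Interpolate at f = 0.68 with slerp weights a = sin((1−f)δ)/sin δ ≈ 1.460, b = sin(fδ)/sin δ ≈ 1.929.
p = a·p₁ + b·p₂ ≈ (-1.000, -0.004, -0.001); φ = arcsin(p_z) ≈ -0.07°, λ = atan2(p_y, p_x) ≈ -179.75°.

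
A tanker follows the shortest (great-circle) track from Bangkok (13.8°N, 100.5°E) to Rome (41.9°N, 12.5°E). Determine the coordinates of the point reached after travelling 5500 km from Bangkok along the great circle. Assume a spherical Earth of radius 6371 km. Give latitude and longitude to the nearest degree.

≈ 40°N, 52°E

From cos δ = sin φ₁ sin φ₂ + cos φ₁ cos φ₂ cos Δλ, the central angle is δ ≈ 1.385 rad (79.4°). The total great-circle distance is δ·R ≈ 1.385 × 6371 ≈ 8825 km, so the target fraction is f = 5500/8825 ≈ 0.623.
Interpolate at f ≈ 0.623 with slerp weights a = sin((1−f)δ)/sin δ ≈ 0.507, b = sin(fδ)/sin δ ≈ 0.773.
p = a·p₁ + b·p₂ ≈ (0.472, 0.609, 0.637); φ = arcsin(p_z) ≈ 39.60°, λ = atan2(p_y, p_x) ≈ 52.21°.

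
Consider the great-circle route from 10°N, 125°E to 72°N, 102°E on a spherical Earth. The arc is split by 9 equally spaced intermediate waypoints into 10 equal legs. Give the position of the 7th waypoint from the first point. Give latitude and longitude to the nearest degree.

≈ 54°N, 116°E

The haversine formula gives a central angle δ ≈ 1.109 rad (63.6°) between the endpoints.
Interpolate at f = 7/10 with slerp weights a = sin((1−f)δ)/sin δ ≈ 0.365, b = sin(fδ)/sin δ ≈ 0.783.
p = a·p₁ + b·p₂ ≈ (-0.256, 0.531, 0.808); φ = arcsin(p_z) ≈ 53.87°, λ = atan2(p_y, p_x) ≈ 115.78°.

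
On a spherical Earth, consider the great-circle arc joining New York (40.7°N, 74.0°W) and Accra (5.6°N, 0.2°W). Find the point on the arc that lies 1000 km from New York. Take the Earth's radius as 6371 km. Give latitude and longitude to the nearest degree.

From cos δ = sin φ₁ sin φ₂ + cos φ₁ cos φ₂ cos Δλ, the central angle is δ ≈ 1.293 rad (74.1°). The total great-circle distance is δ·R ≈ 1.293 × 6371 ≈ 8238 km, so the target fraction is f = 1000/8238 ≈ 0.121.
Interpolate at f ≈ 0.121 with slerp weights a = sin((1−f)δ)/sin δ ≈ 0.943, b = sin(fδ)/sin δ ≈ 0.163.
p = a·p₁ + b·p₂ ≈ (0.359, -0.688, 0.631); φ = arcsin(p_z) ≈ 39.12°, λ = atan2(p_y, p_x) ≈ -62.45°.

≈ 39°N, 62°W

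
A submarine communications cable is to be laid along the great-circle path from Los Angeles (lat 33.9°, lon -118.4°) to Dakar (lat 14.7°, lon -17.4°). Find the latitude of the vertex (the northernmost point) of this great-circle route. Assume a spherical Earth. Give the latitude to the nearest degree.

≈ 38°

The great circle lies in the plane with unit normal n̂ = (p₁ × p₂)/|p₁ × p₂|.
Here n̂_z ≈ +0.788; the vertex latitude is φ_max = arccos|n̂_z| ≈ 38.0°.
Check via Clairaut: cos φ_max = |cos φ₁| · sin C = cos(33.9°)·sin(71.7°) ≈ 0.788, again giving ≈ 38.0°.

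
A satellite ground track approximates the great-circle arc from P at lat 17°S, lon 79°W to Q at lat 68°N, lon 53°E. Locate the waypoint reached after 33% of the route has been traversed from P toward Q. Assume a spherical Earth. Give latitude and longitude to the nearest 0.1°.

The haversine formula gives a central angle δ ≈ 2.107 rad (120.7°) between the endpoints.
Interpolate at f = 0.33 with slerp weights a = sin((1−f)δ)/sin δ ≈ 1.148, b = sin(fδ)/sin δ ≈ 0.745.
p = a·p₁ + b·p₂ ≈ (0.378, -0.855, 0.355); φ = arcsin(p_z) ≈ 20.80°, λ = atan2(p_y, p_x) ≈ -66.18°.

≈ lat 20.8°N, lon 66.2°W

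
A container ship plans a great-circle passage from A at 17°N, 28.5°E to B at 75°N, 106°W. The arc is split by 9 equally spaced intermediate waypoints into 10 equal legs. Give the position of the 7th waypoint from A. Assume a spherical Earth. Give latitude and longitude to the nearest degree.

The haversine formula gives a central angle δ ≈ 1.462 rad (83.7°) between the endpoints.
Interpolate at f = 7/10 with slerp weights a = sin((1−f)δ)/sin δ ≈ 0.427, b = sin(fδ)/sin δ ≈ 0.859.
p = a·p₁ + b·p₂ ≈ (0.298, -0.019, 0.954); φ = arcsin(p_z) ≈ 72.65°, λ = atan2(p_y, p_x) ≈ -3.61°.

≈ 73°N, 4°W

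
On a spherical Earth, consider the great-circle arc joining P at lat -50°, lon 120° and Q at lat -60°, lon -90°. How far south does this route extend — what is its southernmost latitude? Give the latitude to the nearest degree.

The great circle lies in the plane with unit normal n̂ = (p₁ × p₂)/|p₁ × p₂|.
Here n̂_z ≈ +0.174; the vertex latitude is φ_max = arccos|n̂_z| ≈ 80.0°.

≈ -80°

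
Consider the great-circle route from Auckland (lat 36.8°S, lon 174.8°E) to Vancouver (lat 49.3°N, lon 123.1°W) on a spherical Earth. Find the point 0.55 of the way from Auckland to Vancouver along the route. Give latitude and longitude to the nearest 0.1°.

≈ lat 11.8°N, lon 155.2°W

From cos δ = sin φ₁ sin φ₂ + cos φ₁ cos φ₂ cos Δλ, the central angle is δ ≈ 1.782 rad (102.1°).
Interpolate at f = 0.55 with slerp weights a = sin((1−f)δ)/sin δ ≈ 0.735, b = sin(fδ)/sin δ ≈ 0.850.
p = a·p₁ + b·p₂ ≈ (-0.889, -0.411, 0.204); φ = arcsin(p_z) ≈ 11.75°, λ = atan2(p_y, p_x) ≈ -155.20°.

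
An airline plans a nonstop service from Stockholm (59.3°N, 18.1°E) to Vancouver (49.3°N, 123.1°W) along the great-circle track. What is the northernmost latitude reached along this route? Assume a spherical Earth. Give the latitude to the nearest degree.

The great circle lies in the plane with unit normal n̂ = (p₁ × p₂)/|p₁ × p₂|.
Here n̂_z ≈ -0.227; the vertex latitude is φ_max = arccos|n̂_z| ≈ 76.9°.

≈ 77°N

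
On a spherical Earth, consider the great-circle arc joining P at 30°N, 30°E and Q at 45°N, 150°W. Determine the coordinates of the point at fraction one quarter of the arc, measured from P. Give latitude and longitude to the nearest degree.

≈ 56°N, 30°E

From cos δ = sin φ₁ sin φ₂ + cos φ₁ cos φ₂ cos Δλ, the central angle is δ ≈ 1.833 rad (105.0°).
Interpolate at f = 1/4 with slerp weights a = sin((1−f)δ)/sin δ ≈ 1.015, b = sin(fδ)/sin δ ≈ 0.458.
p = a·p₁ + b·p₂ ≈ (0.481, 0.278, 0.831); φ = arcsin(p_z) ≈ 56.25°, λ = atan2(p_y, p_x) ≈ 30.00°.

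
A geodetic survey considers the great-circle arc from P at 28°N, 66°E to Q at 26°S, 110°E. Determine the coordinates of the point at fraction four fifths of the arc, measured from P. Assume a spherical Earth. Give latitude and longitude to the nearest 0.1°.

The haversine formula gives a central angle δ ≈ 1.197 rad (68.6°) between the endpoints.
Interpolate at f = 4/5 with slerp weights a = sin((1−f)δ)/sin δ ≈ 0.255, b = sin(fδ)/sin δ ≈ 0.878.
p = a·p₁ + b·p₂ ≈ (-0.179, 0.947, -0.266); φ = arcsin(p_z) ≈ -15.40°, λ = atan2(p_y, p_x) ≈ 100.67°.

≈ 15.4°S, 100.7°E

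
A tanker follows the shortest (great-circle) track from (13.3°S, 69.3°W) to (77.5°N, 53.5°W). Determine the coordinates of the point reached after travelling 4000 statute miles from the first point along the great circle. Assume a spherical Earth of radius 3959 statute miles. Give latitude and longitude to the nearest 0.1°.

≈ (44.5°N, 65.3°W)

The haversine formula gives a central angle δ ≈ 1.593 rad (91.3°) between the endpoints. The total great-circle distance is δ·R ≈ 1.593 × 3959 ≈ 6306 mi, so the target fraction is f = 4000/6306 ≈ 0.634.
Interpolate at f ≈ 0.634 with slerp weights a = sin((1−f)δ)/sin δ ≈ 0.550, b = sin(fδ)/sin δ ≈ 0.847.
p = a·p₁ + b·p₂ ≈ (0.298, -0.648, 0.701); φ = arcsin(p_z) ≈ 44.47°, λ = atan2(p_y, p_x) ≈ -65.29°.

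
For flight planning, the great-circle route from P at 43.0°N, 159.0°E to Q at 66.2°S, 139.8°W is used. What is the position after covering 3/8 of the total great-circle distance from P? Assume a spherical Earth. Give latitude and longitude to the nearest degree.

≈ 1°N, 175°E

Convert each endpoint to a unit vector on the sphere (x = cos φ cos λ, y = cos φ sin λ, z = sin φ).
The central angle between the endpoints is δ = arccos(p₁·p₂) ≈ 2.074 rad (118.8°).
Interpolate at f = 3/8 with slerp weights a = sin((1−f)δ)/sin δ ≈ 1.098, b = sin(fδ)/sin δ ≈ 0.801.
p = a·p₁ + b·p₂ ≈ (-0.997, 0.079, 0.017); φ = arcsin(p_z) ≈ 0.95°, λ = atan2(p_y, p_x) ≈ 175.45°.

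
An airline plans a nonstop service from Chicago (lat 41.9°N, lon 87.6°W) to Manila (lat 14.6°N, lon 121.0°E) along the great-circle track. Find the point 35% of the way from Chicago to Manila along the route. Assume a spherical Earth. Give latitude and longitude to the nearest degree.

Convert each endpoint to a unit vector on the sphere (x = cos φ cos λ, y = cos φ sin λ, z = sin φ).
The central angle between the endpoints is δ = arccos(p₁·p₂) ≈ 2.053 rad (117.6°).
Interpolate at f = 0.35 with slerp weights a = sin((1−f)δ)/sin δ ≈ 1.098, b = sin(fδ)/sin δ ≈ 0.743.
p = a·p₁ + b·p₂ ≈ (-0.336, -0.200, 0.920); φ = arcsin(p_z) ≈ 66.98°, λ = atan2(p_y, p_x) ≈ -149.29°.

≈ lat 67°N, lon 149°W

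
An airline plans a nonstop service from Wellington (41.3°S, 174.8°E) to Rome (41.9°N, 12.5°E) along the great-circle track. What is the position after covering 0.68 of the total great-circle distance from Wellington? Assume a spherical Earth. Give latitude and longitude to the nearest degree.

≈ 21°N, 72°E

Convert each endpoint to a unit vector on the sphere (x = cos φ cos λ, y = cos φ sin λ, z = sin φ).
The central angle between the endpoints is δ = arccos(p₁·p₂) ≈ 2.911 rad (166.8°).
Interpolate at f = 0.68 with slerp weights a = sin((1−f)δ)/sin δ ≈ 3.507, b = sin(fδ)/sin δ ≈ 4.011.
p = a·p₁ + b·p₂ ≈ (0.291, 0.885, 0.364); φ = arcsin(p_z) ≈ 21.33°, λ = atan2(p_y, p_x) ≈ 71.82°.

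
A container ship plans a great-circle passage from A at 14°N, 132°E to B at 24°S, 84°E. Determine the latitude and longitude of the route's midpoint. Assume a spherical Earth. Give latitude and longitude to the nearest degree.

≈ 5°S, 109°E

The haversine formula gives a central angle δ ≈ 1.053 rad (60.3°) between the endpoints.
Interpolate at f = 1/2 with slerp weights a = sin((1−f)δ)/sin δ ≈ 0.578, b = sin(fδ)/sin δ ≈ 0.578.
p = a·p₁ + b·p₂ ≈ (-0.320, 0.943, -0.095); φ = arcsin(p_z) ≈ -5.47°, λ = atan2(p_y, p_x) ≈ 108.77°.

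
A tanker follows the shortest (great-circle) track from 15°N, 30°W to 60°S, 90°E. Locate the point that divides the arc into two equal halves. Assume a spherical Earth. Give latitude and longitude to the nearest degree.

≈ 36°S, 1°E

The haversine formula gives a central angle δ ≈ 2.055 rad (117.8°) between the endpoints.
Interpolate at f = 1/2 with slerp weights a = sin((1−f)δ)/sin δ ≈ 0.967, b = sin(fδ)/sin δ ≈ 0.967.
p = a·p₁ + b·p₂ ≈ (0.809, 0.016, -0.587); φ = arcsin(p_z) ≈ -35.97°, λ = atan2(p_y, p_x) ≈ 1.17°.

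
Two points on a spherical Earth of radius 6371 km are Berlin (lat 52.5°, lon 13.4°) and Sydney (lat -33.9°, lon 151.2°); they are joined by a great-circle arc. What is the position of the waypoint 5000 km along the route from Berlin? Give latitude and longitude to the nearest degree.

≈ lat 42°, lon 81°

Write both endpoints as unit vectors p₁, p₂ with components (cos φ cos λ, cos φ sin λ, sin φ).
The central angle between the endpoints is δ = arccos(p₁·p₂) ≈ 2.527 rad (144.8°). The total great-circle distance is δ·R ≈ 2.527 × 6371 ≈ 16097 km, so the target fraction is f = 5000/16097 ≈ 0.311.
Interpolate at f ≈ 0.311 with slerp weights a = sin((1−f)δ)/sin δ ≈ 1.708, b = sin(fδ)/sin δ ≈ 1.225.
p = a·p₁ + b·p₂ ≈ (0.121, 0.731, 0.672); φ = arcsin(p_z) ≈ 42.21°, λ = atan2(p_y, p_x) ≈ 80.63°.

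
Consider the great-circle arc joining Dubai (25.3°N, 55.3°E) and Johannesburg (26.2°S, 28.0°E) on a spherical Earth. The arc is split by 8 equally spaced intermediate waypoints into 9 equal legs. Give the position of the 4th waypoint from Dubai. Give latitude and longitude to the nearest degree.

Convert each endpoint to a unit vector on the sphere (x = cos φ cos λ, y = cos φ sin λ, z = sin φ).
The central angle between the endpoints is δ = arccos(p₁·p₂) ≈ 1.010 rad (57.8°).
Interpolate at f = 4/9 with slerp weights a = sin((1−f)δ)/sin δ ≈ 0.628, b = sin(fδ)/sin δ ≈ 0.512.
p = a·p₁ + b·p₂ ≈ (0.729, 0.683, 0.042); φ = arcsin(p_z) ≈ 2.42°, λ = atan2(p_y, p_x) ≈ 43.12°.

≈ (2°N, 43°E)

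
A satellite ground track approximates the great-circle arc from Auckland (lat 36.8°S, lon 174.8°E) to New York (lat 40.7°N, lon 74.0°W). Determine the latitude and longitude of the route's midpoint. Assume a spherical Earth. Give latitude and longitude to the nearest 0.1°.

≈ lat 3.4°N, lon 131.9°W

From cos δ = sin φ₁ sin φ₂ + cos φ₁ cos φ₂ cos Δλ, the central angle is δ ≈ 2.227 rad (127.6°).
Interpolate at f = 1/2 with slerp weights a = sin((1−f)δ)/sin δ ≈ 1.132, b = sin(fδ)/sin δ ≈ 1.132.
p = a·p₁ + b·p₂ ≈ (-0.666, -0.743, 0.060); φ = arcsin(p_z) ≈ 3.45°, λ = atan2(p_y, p_x) ≈ -131.89°.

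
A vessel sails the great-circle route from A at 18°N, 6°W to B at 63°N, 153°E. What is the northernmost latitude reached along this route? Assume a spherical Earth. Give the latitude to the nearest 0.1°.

The great circle lies in the plane with unit normal n̂ = (p₁ × p₂)/|p₁ × p₂|.
Here n̂_z ≈ +0.156; the vertex latitude is φ_max = arccos|n̂_z| ≈ 81.0°.

≈ 81.0°N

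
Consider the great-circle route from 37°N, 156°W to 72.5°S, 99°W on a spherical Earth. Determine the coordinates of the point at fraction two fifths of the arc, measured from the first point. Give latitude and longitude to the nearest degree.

Convert each endpoint to a unit vector on the sphere (x = cos φ cos λ, y = cos φ sin λ, z = sin φ).
The central angle between the endpoints is δ = arccos(p₁·p₂) ≈ 2.030 rad (116.3°).
Interpolate at f = 2/5 with slerp weights a = sin((1−f)δ)/sin δ ≈ 1.047, b = sin(fδ)/sin δ ≈ 0.809.
p = a·p₁ + b·p₂ ≈ (-0.802, -0.580, -0.142); φ = arcsin(p_z) ≈ -8.17°, λ = atan2(p_y, p_x) ≈ -144.10°.

≈ 8°S, 144°W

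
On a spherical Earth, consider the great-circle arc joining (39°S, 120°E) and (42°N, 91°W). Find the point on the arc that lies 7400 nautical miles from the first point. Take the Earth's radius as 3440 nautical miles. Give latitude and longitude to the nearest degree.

≈ (33°N, 131°W)

Convert each endpoint to a unit vector on the sphere (x = cos φ cos λ, y = cos φ sin λ, z = sin φ).
The central angle between the endpoints is δ = arccos(p₁·p₂) ≈ 2.729 rad (156.4°). The total great-circle distance is δ·R ≈ 2.729 × 3440 ≈ 9388 nmi, so the target fraction is f = 7400/9388 ≈ 0.788.
Interpolate at f ≈ 0.788 with slerp weights a = sin((1−f)δ)/sin δ ≈ 1.363, b = sin(fδ)/sin δ ≈ 2.086.
p = a·p₁ + b·p₂ ≈ (-0.557, -0.633, 0.538); φ = arcsin(p_z) ≈ 32.56°, λ = atan2(p_y, p_x) ≈ -131.34°.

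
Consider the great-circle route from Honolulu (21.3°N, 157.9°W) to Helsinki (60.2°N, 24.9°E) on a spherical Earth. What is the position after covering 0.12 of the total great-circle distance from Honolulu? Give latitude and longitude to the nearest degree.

≈ (33°N, 158°W)

From cos δ = sin φ₁ sin φ₂ + cos φ₁ cos φ₂ cos Δλ, the central angle is δ ≈ 1.719 rad (98.5°).
Interpolate at f = 0.12 with slerp weights a = sin((1−f)δ)/sin δ ≈ 1.009, b = sin(fδ)/sin δ ≈ 0.207.
p = a·p₁ + b·p₂ ≈ (-0.778, -0.310, 0.546); φ = arcsin(p_z) ≈ 33.11°, λ = atan2(p_y, p_x) ≈ -158.24°.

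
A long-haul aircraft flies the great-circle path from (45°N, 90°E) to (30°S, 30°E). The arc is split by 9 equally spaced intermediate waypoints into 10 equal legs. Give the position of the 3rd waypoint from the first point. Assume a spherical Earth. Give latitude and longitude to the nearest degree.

Convert each endpoint to a unit vector on the sphere (x = cos φ cos λ, y = cos φ sin λ, z = sin φ).
The central angle between the endpoints is δ = arccos(p₁·p₂) ≈ 1.618 rad (92.7°).
Interpolate at f = 3/10 with slerp weights a = sin((1−f)δ)/sin δ ≈ 0.907, b = sin(fδ)/sin δ ≈ 0.467.
p = a·p₁ + b·p₂ ≈ (0.350, 0.843, 0.407); φ = arcsin(p_z) ≈ 24.05°, λ = atan2(p_y, p_x) ≈ 67.44°.

≈ (24°N, 67°E)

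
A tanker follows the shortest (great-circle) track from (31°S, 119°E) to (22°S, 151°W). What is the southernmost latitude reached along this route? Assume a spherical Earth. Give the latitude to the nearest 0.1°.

The great circle lies in the plane with unit normal n̂ = (p₁ × p₂)/|p₁ × p₂|.
Here n̂_z ≈ +0.810; the vertex latitude is φ_max = arccos|n̂_z| ≈ 35.9°.

≈ 35.9°S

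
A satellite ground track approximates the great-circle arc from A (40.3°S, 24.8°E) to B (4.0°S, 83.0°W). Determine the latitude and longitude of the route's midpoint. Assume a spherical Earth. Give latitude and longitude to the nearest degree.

≈ (34°S, 39°W)

The haversine formula gives a central angle δ ≈ 1.759 rad (100.8°) between the endpoints.
Interpolate at f = 1/2 with slerp weights a = sin((1−f)δ)/sin δ ≈ 0.784, b = sin(fδ)/sin δ ≈ 0.784.
p = a·p₁ + b·p₂ ≈ (0.638, -0.526, -0.562); φ = arcsin(p_z) ≈ -34.20°, λ = atan2(p_y, p_x) ≈ -39.47°.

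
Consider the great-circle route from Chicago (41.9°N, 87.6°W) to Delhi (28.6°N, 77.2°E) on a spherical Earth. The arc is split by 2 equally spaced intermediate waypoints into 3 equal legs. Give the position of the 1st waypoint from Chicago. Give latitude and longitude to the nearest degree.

Convert each endpoint to a unit vector on the sphere (x = cos φ cos λ, y = cos φ sin λ, z = sin φ).
The central angle between the endpoints is δ = arccos(p₁·p₂) ≈ 1.887 rad (108.1°).
Interpolate at f = 1/3 with slerp weights a = sin((1−f)δ)/sin δ ≈ 1.001, b = sin(fδ)/sin δ ≈ 0.619.
p = a·p₁ + b·p₂ ≈ (0.152, -0.214, 0.965); φ = arcsin(p_z) ≈ 74.77°, λ = atan2(p_y, p_x) ≈ -54.75°.

≈ 75°N, 55°W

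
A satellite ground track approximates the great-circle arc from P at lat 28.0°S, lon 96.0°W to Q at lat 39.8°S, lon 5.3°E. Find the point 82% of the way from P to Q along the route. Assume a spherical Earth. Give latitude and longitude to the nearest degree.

≈ lat 45°S, lon 13°W

The haversine formula gives a central angle δ ≈ 1.402 rad (80.4°) between the endpoints.
Interpolate at f = 0.82 with slerp weights a = sin((1−f)δ)/sin δ ≈ 0.253, b = sin(fδ)/sin δ ≈ 0.926.
p = a·p₁ + b·p₂ ≈ (0.685, -0.157, -0.712); φ = arcsin(p_z) ≈ -45.36°, λ = atan2(p_y, p_x) ≈ -12.89°.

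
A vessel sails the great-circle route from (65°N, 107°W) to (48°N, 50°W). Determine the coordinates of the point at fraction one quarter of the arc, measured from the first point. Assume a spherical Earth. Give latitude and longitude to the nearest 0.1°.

≈ (63.4°N, 87.6°W)

Convert each endpoint to a unit vector on the sphere (x = cos φ cos λ, y = cos φ sin λ, z = sin φ).
The central angle between the endpoints is δ = arccos(p₁·p₂) ≈ 0.596 rad (34.2°).
Interpolate at f = 1/4 with slerp weights a = sin((1−f)δ)/sin δ ≈ 0.770, b = sin(fδ)/sin δ ≈ 0.264.
p = a·p₁ + b·p₂ ≈ (0.019, -0.447, 0.894); φ = arcsin(p_z) ≈ 63.44°, λ = atan2(p_y, p_x) ≈ -87.62°.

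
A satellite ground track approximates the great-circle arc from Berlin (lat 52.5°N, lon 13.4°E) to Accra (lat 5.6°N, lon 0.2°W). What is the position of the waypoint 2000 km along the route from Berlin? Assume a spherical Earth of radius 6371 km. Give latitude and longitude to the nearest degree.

From cos δ = sin φ₁ sin φ₂ + cos φ₁ cos φ₂ cos Δλ, the central angle is δ ≈ 0.842 rad (48.2°). The total great-circle distance is δ·R ≈ 0.842 × 6371 ≈ 5362 km, so the target fraction is f = 2000/5362 ≈ 0.373.
Interpolate at f ≈ 0.373 with slerp weights a = sin((1−f)δ)/sin δ ≈ 0.675, b = sin(fδ)/sin δ ≈ 0.414.
p = a·p₁ + b·p₂ ≈ (0.812, 0.094, 0.576); φ = arcsin(p_z) ≈ 35.18°, λ = atan2(p_y, p_x) ≈ 6.59°.

≈ lat 35°N, lon 7°E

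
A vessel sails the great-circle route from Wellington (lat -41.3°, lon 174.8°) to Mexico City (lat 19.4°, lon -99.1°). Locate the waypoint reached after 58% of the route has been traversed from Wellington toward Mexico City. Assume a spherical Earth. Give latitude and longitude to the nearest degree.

≈ lat -9°, lon -130°

Write both endpoints as unit vectors p₁, p₂ with components (cos φ cos λ, cos φ sin λ, sin φ).
The central angle between the endpoints is δ = arccos(p₁·p₂) ≈ 1.743 rad (99.8°).
Interpolate at f = 0.58 with slerp weights a = sin((1−f)δ)/sin δ ≈ 0.678, b = sin(fδ)/sin δ ≈ 0.860.
p = a·p₁ + b·p₂ ≈ (-0.636, -0.755, -0.162); φ = arcsin(p_z) ≈ -9.33°, λ = atan2(p_y, p_x) ≈ -130.11°.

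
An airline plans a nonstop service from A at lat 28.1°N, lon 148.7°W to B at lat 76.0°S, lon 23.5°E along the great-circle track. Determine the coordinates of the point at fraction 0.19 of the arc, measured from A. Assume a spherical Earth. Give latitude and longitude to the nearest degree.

From cos δ = sin φ₁ sin φ₂ + cos φ₁ cos φ₂ cos Δλ, the central angle is δ ≈ 2.303 rad (131.9°).
Interpolate at f = 0.19 with slerp weights a = sin((1−f)δ)/sin δ ≈ 1.287, b = sin(fδ)/sin δ ≈ 0.570.
p = a·p₁ + b·p₂ ≈ (-0.843, -0.535, 0.053); φ = arcsin(p_z) ≈ 3.05°, λ = atan2(p_y, p_x) ≈ -147.63°.

≈ lat 3°N, lon 148°W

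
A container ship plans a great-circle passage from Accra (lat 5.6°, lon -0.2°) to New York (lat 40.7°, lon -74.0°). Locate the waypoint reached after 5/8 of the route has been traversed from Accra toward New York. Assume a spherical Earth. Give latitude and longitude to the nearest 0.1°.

≈ lat 32.5°, lon -40.7°

Write both endpoints as unit vectors p₁, p₂ with components (cos φ cos λ, cos φ sin λ, sin φ).
The central angle between the endpoints is δ = arccos(p₁·p₂) ≈ 1.293 rad (74.1°).
Interpolate at f = 5/8 with slerp weights a = sin((1−f)δ)/sin δ ≈ 0.485, b = sin(fδ)/sin δ ≈ 0.752.
p = a·p₁ + b·p₂ ≈ (0.639, -0.550, 0.538); φ = arcsin(p_z) ≈ 32.52°, λ = atan2(p_y, p_x) ≈ -40.68°.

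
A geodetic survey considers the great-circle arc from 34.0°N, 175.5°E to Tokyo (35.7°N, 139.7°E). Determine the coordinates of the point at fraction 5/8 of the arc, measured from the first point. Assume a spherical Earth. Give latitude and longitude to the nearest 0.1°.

≈ 36.3°N, 153.3°E

Write both endpoints as unit vectors p₁, p₂ with components (cos φ cos λ, cos φ sin λ, sin φ).
The central angle between the endpoints is δ = arccos(p₁·p₂) ≈ 0.511 rad (29.3°).
Interpolate at f = 5/8 with slerp weights a = sin((1−f)δ)/sin δ ≈ 0.389, b = sin(fδ)/sin δ ≈ 0.642.
p = a·p₁ + b·p₂ ≈ (-0.719, 0.363, 0.592); φ = arcsin(p_z) ≈ 36.33°, λ = atan2(p_y, p_x) ≈ 153.26°.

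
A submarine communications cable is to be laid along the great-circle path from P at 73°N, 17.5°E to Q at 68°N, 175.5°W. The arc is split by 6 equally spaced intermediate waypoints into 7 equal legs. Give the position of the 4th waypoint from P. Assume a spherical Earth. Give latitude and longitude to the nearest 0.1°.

≈ 84.3°N, 167.0°E

Convert each endpoint to a unit vector on the sphere (x = cos φ cos λ, y = cos φ sin λ, z = sin φ).
The central angle between the endpoints is δ = arccos(p₁·p₂) ≈ 0.676 rad (38.7°).
Interpolate at f = 4/7 with slerp weights a = sin((1−f)δ)/sin δ ≈ 0.457, b = sin(fδ)/sin δ ≈ 0.602.
p = a·p₁ + b·p₂ ≈ (-0.098, 0.022, 0.995); φ = arcsin(p_z) ≈ 84.25°, λ = atan2(p_y, p_x) ≈ 167.04°.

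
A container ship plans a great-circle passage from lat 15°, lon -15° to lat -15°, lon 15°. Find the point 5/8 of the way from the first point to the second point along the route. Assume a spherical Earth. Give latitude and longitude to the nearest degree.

≈ lat -4°, lon 4°

Convert each endpoint to a unit vector on the sphere (x = cos φ cos λ, y = cos φ sin λ, z = sin φ).
The central angle between the endpoints is δ = arccos(p₁·p₂) ≈ 0.736 rad (42.2°).
Interpolate at f = 5/8 with slerp weights a = sin((1−f)δ)/sin δ ≈ 0.406, b = sin(fδ)/sin δ ≈ 0.661.
p = a·p₁ + b·p₂ ≈ (0.996, 0.064, -0.066); φ = arcsin(p_z) ≈ -3.79°, λ = atan2(p_y, p_x) ≈ 3.67°.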